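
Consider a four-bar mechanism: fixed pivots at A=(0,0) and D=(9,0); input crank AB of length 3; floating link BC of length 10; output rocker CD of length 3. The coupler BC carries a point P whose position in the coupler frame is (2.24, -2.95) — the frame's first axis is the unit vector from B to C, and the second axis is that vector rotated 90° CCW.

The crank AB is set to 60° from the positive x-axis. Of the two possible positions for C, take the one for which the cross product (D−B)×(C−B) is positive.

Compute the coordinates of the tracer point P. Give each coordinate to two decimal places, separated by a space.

A=(0,0), D=(9.00,0)
B = A + 3.00·(cos60°, sin60°) = (1.5000, 2.5981)
|BD| = 7.9373
circle(B,10.00) ∩ circle(D,3.00): a=9.7011, h=2.4267
  candidates: C₊=(11.4610,1.7157) cross=19.261; C₋=(9.8723,-2.8704) cross=-19.261
  mode + wants cross > 0 → take C=(11.4610,1.7157) (cross=19.261)
ex = (C−B)/|BC| = (0.9961,-0.0882); ey = (0.0882,0.9961)
P = B + 2.24·ex + -2.95·ey = (3.4710,-0.5381)

3.47 -0.54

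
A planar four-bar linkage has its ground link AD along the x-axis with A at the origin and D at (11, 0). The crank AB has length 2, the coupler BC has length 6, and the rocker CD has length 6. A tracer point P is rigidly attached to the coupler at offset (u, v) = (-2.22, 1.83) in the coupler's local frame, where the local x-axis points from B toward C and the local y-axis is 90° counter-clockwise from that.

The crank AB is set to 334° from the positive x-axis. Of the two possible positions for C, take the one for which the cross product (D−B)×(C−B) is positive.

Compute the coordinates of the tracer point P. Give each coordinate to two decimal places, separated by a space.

-1.07 -1.16

A=(0,0), D=(11.00,0)
B = A + 2.00·(cos334°, sin334°) = (1.7976, -0.8767)
|BD| = 9.2441
circle(B,6.00) ∩ circle(D,6.00): a=4.6220, h=3.8258
  candidates: C₊=(6.0359,3.3702) cross=35.366; C₋=(6.7616,-4.2469) cross=-35.366
  mode + wants cross > 0 → take C=(6.0359,3.3702) (cross=35.366)
ex = (C−B)/|BC| = (0.7064,0.7078); ey = (-0.7078,0.7064)
P = B + -2.22·ex + 1.83·ey = (-1.0659,-1.1554)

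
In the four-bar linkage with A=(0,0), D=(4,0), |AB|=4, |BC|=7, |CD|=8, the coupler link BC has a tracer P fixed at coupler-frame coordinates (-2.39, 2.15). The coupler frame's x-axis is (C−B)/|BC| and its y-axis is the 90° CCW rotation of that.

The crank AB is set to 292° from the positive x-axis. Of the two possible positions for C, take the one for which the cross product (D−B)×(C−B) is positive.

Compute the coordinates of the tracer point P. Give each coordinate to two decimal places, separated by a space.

2.03 -6.88

A=(0,0), D=(4.00,0)
B = A + 4.00·(cos292°, sin292°) = (1.4984, -3.7087)
|BD| = 4.4735
circle(B,7.00) ∩ circle(D,8.00): a=0.5602, h=6.9775
  candidates: C₊=(-3.9729,0.6575) cross=31.214; C₋=(7.5964,-7.1461) cross=-31.214
  mode + wants cross > 0 → take C=(-3.9729,0.6575) (cross=31.214)
ex = (C−B)/|BC| = (-0.7816,0.6238); ey = (-0.6238,-0.7816)
P = B + -2.39·ex + 2.15·ey = (2.0254,-6.8800)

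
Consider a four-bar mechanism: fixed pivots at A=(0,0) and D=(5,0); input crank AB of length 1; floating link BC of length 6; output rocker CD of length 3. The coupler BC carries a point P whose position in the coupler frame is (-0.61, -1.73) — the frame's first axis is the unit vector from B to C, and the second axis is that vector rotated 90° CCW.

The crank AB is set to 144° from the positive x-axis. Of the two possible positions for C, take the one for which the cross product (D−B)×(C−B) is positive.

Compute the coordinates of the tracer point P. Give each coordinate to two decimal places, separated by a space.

-0.68 -1.24

A=(0,0), D=(5.00,0)
B = A + 1.00·(cos144°, sin144°) = (-0.8090, 0.5878)
|BD| = 5.8387
circle(B,6.00) ∩ circle(D,3.00): a=5.2315, h=2.9379
  candidates: C₊=(4.6917,2.9841) cross=17.154; C₋=(4.1001,-2.8619) cross=-17.154
  mode + wants cross > 0 → take C=(4.6917,2.9841) (cross=17.154)
ex = (C−B)/|BC| = (0.9168,0.3994); ey = (-0.3994,0.9168)
P = B + -0.61·ex + -1.73·ey = (-0.6773,-1.2419)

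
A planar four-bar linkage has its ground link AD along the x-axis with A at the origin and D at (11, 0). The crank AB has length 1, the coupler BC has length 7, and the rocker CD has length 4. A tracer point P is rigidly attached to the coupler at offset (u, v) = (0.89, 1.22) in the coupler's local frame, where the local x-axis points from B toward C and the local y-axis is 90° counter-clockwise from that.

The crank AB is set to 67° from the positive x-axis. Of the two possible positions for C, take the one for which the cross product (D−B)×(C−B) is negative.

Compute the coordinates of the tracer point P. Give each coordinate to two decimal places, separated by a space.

A=(0,0), D=(11.00,0)
B = A + 1.00·(cos67°, sin67°) = (0.3907, 0.9205)
|BD| = 10.6491
circle(B,7.00) ∩ circle(D,4.00): a=6.8740, h=1.3222
  candidates: C₊=(7.3533,1.6436) cross=14.081; C₋=(7.1247,-0.9910) cross=-14.081
  mode - wants cross < 0 → take C=(7.1247,-0.9910) (cross=-14.081)
ex = (C−B)/|BC| = (0.9620,-0.2731); ey = (0.2731,0.9620)
P = B + 0.89·ex + 1.22·ey = (1.5800,1.8511)

1.58 1.85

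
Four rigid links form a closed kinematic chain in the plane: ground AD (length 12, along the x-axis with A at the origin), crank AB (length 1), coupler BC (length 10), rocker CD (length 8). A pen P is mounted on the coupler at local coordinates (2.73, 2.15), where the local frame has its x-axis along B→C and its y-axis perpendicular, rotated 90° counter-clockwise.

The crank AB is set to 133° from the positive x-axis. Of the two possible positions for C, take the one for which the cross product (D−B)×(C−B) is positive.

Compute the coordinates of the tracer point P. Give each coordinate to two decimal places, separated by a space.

0.28 4.07

A=(0,0), D=(12.00,0)
B = A + 1.00·(cos133°, sin133°) = (-0.6820, 0.7314)
|BD| = 12.7031
circle(B,10.00) ∩ circle(D,8.00): a=7.7685, h=6.2968
  candidates: C₊=(7.4362,6.5705) cross=79.989; C₋=(6.7111,-6.0023) cross=-79.989
  mode + wants cross > 0 → take C=(7.4362,6.5705) (cross=79.989)
ex = (C−B)/|BC| = (0.8118,0.5839); ey = (-0.5839,0.8118)
P = B + 2.73·ex + 2.15·ey = (0.2788,4.0708)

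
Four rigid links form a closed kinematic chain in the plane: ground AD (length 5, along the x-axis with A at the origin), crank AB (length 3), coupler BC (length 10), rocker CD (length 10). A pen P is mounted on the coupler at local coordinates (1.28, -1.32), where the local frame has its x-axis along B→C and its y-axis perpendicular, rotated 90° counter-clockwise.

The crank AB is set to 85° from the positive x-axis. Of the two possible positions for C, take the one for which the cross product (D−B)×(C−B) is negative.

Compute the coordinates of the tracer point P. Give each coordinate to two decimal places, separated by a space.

A=(0,0), D=(5.00,0)
B = A + 3.00·(cos85°, sin85°) = (0.2615, 2.9886)
|BD| = 5.6023
circle(B,10.00) ∩ circle(D,10.00): a=2.8011, h=9.5997
  candidates: C₊=(7.7518,9.6139) cross=53.780; C₋=(-2.4903,-6.6253) cross=-53.780
  mode - wants cross < 0 → take C=(-2.4903,-6.6253) (cross=-53.780)
ex = (C−B)/|BC| = (-0.2752,-0.9614); ey = (0.9614,-0.2752)
P = B + 1.28·ex + -1.32·ey = (-1.3598,2.1212)

-1.36 2.12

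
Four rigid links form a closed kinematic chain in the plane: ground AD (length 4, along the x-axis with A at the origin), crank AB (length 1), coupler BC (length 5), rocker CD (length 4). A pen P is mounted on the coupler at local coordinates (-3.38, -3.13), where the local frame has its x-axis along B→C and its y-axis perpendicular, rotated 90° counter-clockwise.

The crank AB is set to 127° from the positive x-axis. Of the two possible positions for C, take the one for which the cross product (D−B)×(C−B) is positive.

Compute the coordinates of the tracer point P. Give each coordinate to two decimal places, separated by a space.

A=(0,0), D=(4.00,0)
B = A + 1.00·(cos127°, sin127°) = (-0.6018, 0.7986)
|BD| = 4.6706
circle(B,5.00) ∩ circle(D,4.00): a=3.2988, h=3.7574
  candidates: C₊=(3.2909,3.9366) cross=17.549; C₋=(2.0059,-3.4675) cross=-17.549
  mode + wants cross > 0 → take C=(3.2909,3.9366) (cross=17.549)
ex = (C−B)/|BC| = (0.7785,0.6276); ey = (-0.6276,0.7785)
P = B + -3.38·ex + -3.13·ey = (-1.2689,-3.7595)

-1.27 -3.76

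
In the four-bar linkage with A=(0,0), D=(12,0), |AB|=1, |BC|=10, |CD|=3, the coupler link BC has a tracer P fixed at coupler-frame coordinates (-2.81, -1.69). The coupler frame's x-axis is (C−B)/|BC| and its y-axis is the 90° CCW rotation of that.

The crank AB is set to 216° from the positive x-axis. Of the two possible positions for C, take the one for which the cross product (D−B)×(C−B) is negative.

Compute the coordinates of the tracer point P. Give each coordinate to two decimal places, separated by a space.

-3.69 -2.15

A=(0,0), D=(12.00,0)
B = A + 1.00·(cos216°, sin216°) = (-0.8090, -0.5878)
|BD| = 12.8225
circle(B,10.00) ∩ circle(D,3.00): a=9.9597, h=0.8969
  candidates: C₊=(9.0991,0.7647) cross=11.500; C₋=(9.1813,-1.0272) cross=-11.500
  mode - wants cross < 0 → take C=(9.1813,-1.0272) (cross=-11.500)
ex = (C−B)/|BC| = (0.9990,-0.0439); ey = (0.0439,0.9990)
P = B + -2.81·ex + -1.69·ey = (-3.6906,-2.1527)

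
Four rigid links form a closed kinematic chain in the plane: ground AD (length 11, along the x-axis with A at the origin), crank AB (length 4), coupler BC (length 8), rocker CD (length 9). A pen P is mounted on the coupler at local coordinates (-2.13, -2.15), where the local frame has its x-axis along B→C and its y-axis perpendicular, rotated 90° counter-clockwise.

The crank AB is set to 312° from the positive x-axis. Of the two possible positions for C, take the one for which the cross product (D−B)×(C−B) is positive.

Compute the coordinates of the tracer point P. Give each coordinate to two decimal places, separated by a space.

A=(0,0), D=(11.00,0)
B = A + 4.00·(cos312°, sin312°) = (2.6765, -2.9726)
|BD| = 8.8384
circle(B,8.00) ∩ circle(D,9.00): a=3.4575, h=7.2143
  candidates: C₊=(3.5062,4.9843) cross=63.762; C₋=(8.3589,-8.6038) cross=-63.762
  mode + wants cross > 0 → take C=(3.5062,4.9843) (cross=63.762)
ex = (C−B)/|BC| = (0.1037,0.9946); ey = (-0.9946,0.1037)
P = B + -2.13·ex + -2.15·ey = (4.5940,-5.3141)

4.59 -5.31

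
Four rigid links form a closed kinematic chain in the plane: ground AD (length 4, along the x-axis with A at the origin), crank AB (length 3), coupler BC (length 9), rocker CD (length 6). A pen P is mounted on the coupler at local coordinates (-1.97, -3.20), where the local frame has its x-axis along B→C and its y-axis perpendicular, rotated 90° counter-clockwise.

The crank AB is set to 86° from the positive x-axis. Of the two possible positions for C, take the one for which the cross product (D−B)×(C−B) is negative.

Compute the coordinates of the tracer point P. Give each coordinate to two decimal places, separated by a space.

-3.36 4.16

A=(0,0), D=(4.00,0)
B = A + 3.00·(cos86°, sin86°) = (0.2093, 2.9927)
|BD| = 4.8297
circle(B,9.00) ∩ circle(D,6.00): a=7.0735, h=5.5646
  candidates: C₊=(9.2093,2.9772) cross=26.875; C₋=(2.3131,-5.7580) cross=-26.875
  mode - wants cross < 0 → take C=(2.3131,-5.7580) (cross=-26.875)
ex = (C−B)/|BC| = (0.2338,-0.9723); ey = (0.9723,0.2338)
P = B + -1.97·ex + -3.20·ey = (-3.3626,4.1601)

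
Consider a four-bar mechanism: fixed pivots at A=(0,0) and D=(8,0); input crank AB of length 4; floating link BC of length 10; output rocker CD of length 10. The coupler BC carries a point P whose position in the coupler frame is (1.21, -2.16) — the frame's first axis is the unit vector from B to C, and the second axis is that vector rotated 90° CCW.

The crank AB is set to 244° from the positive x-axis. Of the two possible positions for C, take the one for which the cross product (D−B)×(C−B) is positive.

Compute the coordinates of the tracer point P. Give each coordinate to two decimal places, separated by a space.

A=(0,0), D=(8.00,0)
B = A + 4.00·(cos244°, sin244°) = (-1.7535, -3.5952)
|BD| = 10.3950
circle(B,10.00) ∩ circle(D,10.00): a=5.1975, h=8.5432
  candidates: C₊=(0.1685,6.2184) cross=88.806; C₋=(6.0780,-9.8136) cross=-88.806
  mode + wants cross > 0 → take C=(0.1685,6.2184) (cross=88.806)
ex = (C−B)/|BC| = (0.1922,0.9814); ey = (-0.9814,0.1922)
P = B + 1.21·ex + -2.16·ey = (0.5988,-2.8229)

0.60 -2.82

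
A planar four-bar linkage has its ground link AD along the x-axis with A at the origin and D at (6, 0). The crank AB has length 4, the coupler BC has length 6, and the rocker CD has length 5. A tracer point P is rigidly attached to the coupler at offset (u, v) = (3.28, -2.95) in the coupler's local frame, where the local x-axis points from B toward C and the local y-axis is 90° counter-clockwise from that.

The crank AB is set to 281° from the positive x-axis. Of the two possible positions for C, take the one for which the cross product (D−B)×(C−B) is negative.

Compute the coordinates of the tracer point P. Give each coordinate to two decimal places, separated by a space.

3.49 -7.39

A=(0,0), D=(6.00,0)
B = A + 4.00·(cos281°, sin281°) = (0.7632, -3.9265)
|BD| = 6.5453
circle(B,6.00) ∩ circle(D,5.00): a=4.1130, h=4.3685
  candidates: C₊=(1.4333,2.0360) cross=28.593; C₋=(6.6746,-4.9543) cross=-28.593
  mode - wants cross < 0 → take C=(6.6746,-4.9543) (cross=-28.593)
ex = (C−B)/|BC| = (0.9852,-0.1713); ey = (0.1713,0.9852)
P = B + 3.28·ex + -2.95·ey = (3.4894,-7.3948)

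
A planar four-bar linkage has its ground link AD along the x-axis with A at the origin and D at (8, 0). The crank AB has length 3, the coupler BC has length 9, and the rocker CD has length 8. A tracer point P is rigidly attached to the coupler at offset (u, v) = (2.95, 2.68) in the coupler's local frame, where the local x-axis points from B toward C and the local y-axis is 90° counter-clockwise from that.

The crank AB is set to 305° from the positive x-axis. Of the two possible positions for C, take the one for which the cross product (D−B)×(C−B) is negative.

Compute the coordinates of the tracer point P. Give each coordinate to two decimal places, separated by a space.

5.69 -2.14

A=(0,0), D=(8.00,0)
B = A + 3.00·(cos305°, sin305°) = (1.7207, -2.4575)
|BD| = 6.7430
circle(B,9.00) ∩ circle(D,8.00): a=4.6321, h=7.7165
  candidates: C₊=(3.2220,6.4164) cross=52.032; C₋=(8.8465,-7.9551) cross=-52.032
  mode - wants cross < 0 → take C=(8.8465,-7.9551) (cross=-52.032)
ex = (C−B)/|BC| = (0.7917,-0.6108); ey = (0.6108,0.7917)
P = B + 2.95·ex + 2.68·ey = (5.6935,-2.1376)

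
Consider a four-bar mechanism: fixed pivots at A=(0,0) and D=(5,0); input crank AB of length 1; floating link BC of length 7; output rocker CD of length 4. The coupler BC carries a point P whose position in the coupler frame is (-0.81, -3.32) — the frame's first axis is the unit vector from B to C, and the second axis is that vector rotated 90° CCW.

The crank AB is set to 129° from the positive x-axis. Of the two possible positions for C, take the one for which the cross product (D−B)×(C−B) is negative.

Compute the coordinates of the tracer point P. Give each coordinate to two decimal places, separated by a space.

A=(0,0), D=(5.00,0)
B = A + 1.00·(cos129°, sin129°) = (-0.6293, 0.7771)
|BD| = 5.6827
circle(B,7.00) ∩ circle(D,4.00): a=5.7449, h=3.9995
  candidates: C₊=(5.6086,3.9534) cross=22.728; C₋=(4.5146,-3.9704) cross=-22.728
  mode - wants cross < 0 → take C=(4.5146,-3.9704) (cross=-22.728)
ex = (C−B)/|BC| = (0.7349,-0.6782); ey = (0.6782,0.7349)
P = B + -0.81·ex + -3.32·ey = (-3.4763,-1.1132)

-3.48 -1.11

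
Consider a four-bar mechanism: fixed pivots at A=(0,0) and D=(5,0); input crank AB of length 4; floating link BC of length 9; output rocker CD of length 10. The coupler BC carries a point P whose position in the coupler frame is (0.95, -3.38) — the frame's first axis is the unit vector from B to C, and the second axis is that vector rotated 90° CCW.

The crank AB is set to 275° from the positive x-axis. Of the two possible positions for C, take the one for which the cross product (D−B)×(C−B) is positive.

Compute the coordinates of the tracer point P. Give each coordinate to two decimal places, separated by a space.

A=(0,0), D=(5.00,0)
B = A + 4.00·(cos275°, sin275°) = (0.3486, -3.9848)
|BD| = 6.1248
circle(B,9.00) ∩ circle(D,10.00): a=1.5114, h=8.8722
  candidates: C₊=(-4.2758,3.7363) cross=54.341; C₋=(7.2686,-9.7393) cross=-54.341
  mode + wants cross > 0 → take C=(-4.2758,3.7363) (cross=54.341)
ex = (C−B)/|BC| = (-0.5138,0.8579); ey = (-0.8579,-0.5138)
P = B + 0.95·ex + -3.38·ey = (2.7602,-1.4331)

2.76 -1.43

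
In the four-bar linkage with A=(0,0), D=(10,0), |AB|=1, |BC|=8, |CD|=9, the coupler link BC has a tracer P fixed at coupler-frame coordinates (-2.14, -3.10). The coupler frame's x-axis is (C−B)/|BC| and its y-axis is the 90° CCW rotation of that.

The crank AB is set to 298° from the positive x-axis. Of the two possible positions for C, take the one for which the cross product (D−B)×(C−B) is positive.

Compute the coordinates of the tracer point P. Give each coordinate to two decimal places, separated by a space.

A=(0,0), D=(10.00,0)
B = A + 1.00·(cos298°, sin298°) = (0.4695, -0.8829)
|BD| = 9.5713
circle(B,8.00) ∩ circle(D,9.00): a=3.8976, h=6.9863
  candidates: C₊=(3.7060,6.4331) cross=66.868; C₋=(4.9949,-7.4799) cross=-66.868
  mode + wants cross > 0 → take C=(3.7060,6.4331) (cross=66.868)
ex = (C−B)/|BC| = (0.4046,0.9145); ey = (-0.9145,0.4046)
P = B + -2.14·ex + -3.10·ey = (2.4387,-4.0941)

2.44 -4.09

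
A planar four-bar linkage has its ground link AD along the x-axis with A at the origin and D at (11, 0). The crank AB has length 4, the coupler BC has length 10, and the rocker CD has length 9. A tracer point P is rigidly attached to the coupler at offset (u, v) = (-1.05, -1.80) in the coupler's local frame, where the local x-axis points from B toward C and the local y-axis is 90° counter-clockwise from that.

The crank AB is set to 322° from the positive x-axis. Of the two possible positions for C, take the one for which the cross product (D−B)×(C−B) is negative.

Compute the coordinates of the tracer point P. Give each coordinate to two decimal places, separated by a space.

A=(0,0), D=(11.00,0)
B = A + 4.00·(cos322°, sin322°) = (3.1520, -2.4626)
|BD| = 8.2253
circle(B,10.00) ∩ circle(D,9.00): a=5.2676, h=8.5001
  candidates: C₊=(5.6331,7.2247) cross=69.916; C₋=(10.7230,-8.9957) cross=-69.916
  mode - wants cross < 0 → take C=(10.7230,-8.9957) (cross=-69.916)
ex = (C−B)/|BC| = (0.7571,-0.6533); ey = (0.6533,0.7571)
P = B + -1.05·ex + -1.80·ey = (1.1811,-3.1394)

1.18 -3.14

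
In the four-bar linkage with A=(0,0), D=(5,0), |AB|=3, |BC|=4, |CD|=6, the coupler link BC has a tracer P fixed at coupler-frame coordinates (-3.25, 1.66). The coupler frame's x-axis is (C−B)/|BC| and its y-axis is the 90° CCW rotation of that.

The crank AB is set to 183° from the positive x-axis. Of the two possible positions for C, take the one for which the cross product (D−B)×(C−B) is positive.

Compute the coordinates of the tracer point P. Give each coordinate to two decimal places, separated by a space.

-6.41 -1.45

A=(0,0), D=(5.00,0)
B = A + 3.00·(cos183°, sin183°) = (-2.9959, -0.1570)
|BD| = 7.9974
circle(B,4.00) ∩ circle(D,6.00): a=2.7483, h=2.9063
  candidates: C₊=(-0.3052,2.8027) cross=23.243; C₋=(-0.1910,-3.0088) cross=-23.243
  mode + wants cross > 0 → take C=(-0.3052,2.8027) (cross=23.243)
ex = (C−B)/|BC| = (0.6727,0.7399); ey = (-0.7399,0.6727)
P = B + -3.25·ex + 1.66·ey = (-6.4104,-1.4451)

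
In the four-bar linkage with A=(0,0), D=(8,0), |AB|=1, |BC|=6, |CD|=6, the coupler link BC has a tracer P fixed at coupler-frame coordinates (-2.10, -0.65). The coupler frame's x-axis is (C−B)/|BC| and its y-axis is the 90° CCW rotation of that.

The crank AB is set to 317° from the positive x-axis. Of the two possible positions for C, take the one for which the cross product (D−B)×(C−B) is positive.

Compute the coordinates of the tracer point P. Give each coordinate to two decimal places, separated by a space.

A=(0,0), D=(8.00,0)
B = A + 1.00·(cos317°, sin317°) = (0.7314, -0.6820)
|BD| = 7.3006
circle(B,6.00) ∩ circle(D,6.00): a=3.6503, h=4.7619
  candidates: C₊=(3.9208,4.4000) cross=34.764; C₋=(4.8105,-5.0820) cross=-34.764
  mode + wants cross > 0 → take C=(3.9208,4.4000) (cross=34.764)
ex = (C−B)/|BC| = (0.5316,0.8470); ey = (-0.8470,0.5316)
P = B + -2.10·ex + -0.65·ey = (0.1656,-2.8062)

0.17 -2.81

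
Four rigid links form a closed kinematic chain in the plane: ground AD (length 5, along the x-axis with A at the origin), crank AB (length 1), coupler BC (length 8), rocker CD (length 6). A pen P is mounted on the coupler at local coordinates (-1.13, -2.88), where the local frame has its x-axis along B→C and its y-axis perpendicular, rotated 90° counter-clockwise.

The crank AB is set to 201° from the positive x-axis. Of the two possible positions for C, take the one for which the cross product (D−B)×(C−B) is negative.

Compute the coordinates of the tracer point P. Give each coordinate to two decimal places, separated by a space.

-3.76 -1.61

A=(0,0), D=(5.00,0)
B = A + 1.00·(cos201°, sin201°) = (-0.9336, -0.3584)
|BD| = 5.9444
circle(B,8.00) ∩ circle(D,6.00): a=5.3274, h=5.9682
  candidates: C₊=(4.0243,5.9201) cross=35.477; C₋=(4.7439,-5.9945) cross=-35.477
  mode - wants cross < 0 → take C=(4.7439,-5.9945) (cross=-35.477)
ex = (C−B)/|BC| = (0.7097,-0.7045); ey = (0.7045,0.7097)
P = B + -1.13·ex + -2.88·ey = (-3.7645,-1.6061)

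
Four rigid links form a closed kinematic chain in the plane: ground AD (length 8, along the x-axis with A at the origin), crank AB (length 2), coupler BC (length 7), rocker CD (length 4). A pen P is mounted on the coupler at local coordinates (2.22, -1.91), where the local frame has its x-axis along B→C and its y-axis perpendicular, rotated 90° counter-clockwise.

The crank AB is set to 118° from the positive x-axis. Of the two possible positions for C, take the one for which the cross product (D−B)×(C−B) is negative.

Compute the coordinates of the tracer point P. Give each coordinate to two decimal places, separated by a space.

-0.25 -1.08

A=(0,0), D=(8.00,0)
B = A + 2.00·(cos118°, sin118°) = (-0.9389, 1.7659)
|BD| = 9.1117
circle(B,7.00) ∩ circle(D,4.00): a=6.3667, h=2.9095
  candidates: C₊=(5.8709,3.3863) cross=26.510; C₋=(4.7432,-2.3223) cross=-26.510
  mode - wants cross < 0 → take C=(4.7432,-2.3223) (cross=-26.510)
ex = (C−B)/|BC| = (0.8117,-0.5840); ey = (0.5840,0.8117)
P = B + 2.22·ex + -1.91·ey = (-0.2524,-1.0811)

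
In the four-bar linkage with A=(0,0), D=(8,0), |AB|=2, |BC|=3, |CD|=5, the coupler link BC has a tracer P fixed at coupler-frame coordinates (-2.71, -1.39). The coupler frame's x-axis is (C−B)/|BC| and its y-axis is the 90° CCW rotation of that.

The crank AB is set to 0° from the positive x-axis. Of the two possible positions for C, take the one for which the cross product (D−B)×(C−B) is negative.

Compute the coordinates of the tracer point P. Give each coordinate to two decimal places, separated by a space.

A=(0,0), D=(8.00,0)
B = A + 2.00·(cos0°, sin0°) = (2.0000, 0.0000)
|BD| = 6.0000
circle(B,3.00) ∩ circle(D,5.00): a=1.6667, h=2.4944
  candidates: C₊=(3.6667,2.4944) cross=14.967; C₋=(3.6667,-2.4944) cross=-14.967
  mode - wants cross < 0 → take C=(3.6667,-2.4944) (cross=-14.967)
ex = (C−B)/|BC| = (0.5556,-0.8315); ey = (0.8315,0.5556)
P = B + -2.71·ex + -1.39·ey = (-0.6613,1.4811)

-0.66 1.48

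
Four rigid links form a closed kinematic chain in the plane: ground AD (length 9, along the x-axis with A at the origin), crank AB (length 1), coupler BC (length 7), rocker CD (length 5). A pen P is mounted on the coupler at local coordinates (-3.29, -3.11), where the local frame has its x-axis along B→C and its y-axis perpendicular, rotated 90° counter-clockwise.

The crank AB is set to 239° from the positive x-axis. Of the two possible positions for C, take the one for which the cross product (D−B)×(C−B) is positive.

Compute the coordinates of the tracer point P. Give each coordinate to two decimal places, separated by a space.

A=(0,0), D=(9.00,0)
B = A + 1.00·(cos239°, sin239°) = (-0.5150, -0.8572)
|BD| = 9.5536
circle(B,7.00) ∩ circle(D,5.00): a=6.0329, h=3.5503
  candidates: C₊=(5.1749,3.2201) cross=33.918; C₋=(5.8120,-3.8519) cross=-33.918
  mode + wants cross > 0 → take C=(5.1749,3.2201) (cross=33.918)
ex = (C−B)/|BC| = (0.8129,0.5825); ey = (-0.5825,0.8129)
P = B + -3.29·ex + -3.11·ey = (-1.3779,-5.3015)

-1.38 -5.30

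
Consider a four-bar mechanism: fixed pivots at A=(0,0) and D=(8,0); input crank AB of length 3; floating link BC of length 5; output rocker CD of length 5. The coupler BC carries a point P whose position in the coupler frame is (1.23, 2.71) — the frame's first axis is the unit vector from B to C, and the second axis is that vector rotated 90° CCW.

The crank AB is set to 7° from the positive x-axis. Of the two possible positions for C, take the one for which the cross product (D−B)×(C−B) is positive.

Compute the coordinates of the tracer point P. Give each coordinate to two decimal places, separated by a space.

A=(0,0), D=(8.00,0)
B = A + 3.00·(cos7°, sin7°) = (2.9776, 0.3656)
|BD| = 5.0357
circle(B,5.00) ∩ circle(D,5.00): a=2.5178, h=4.3198
  candidates: C₊=(5.8025,4.4912) cross=21.753; C₋=(5.1752,-4.1256) cross=-21.753
  mode + wants cross > 0 → take C=(5.8025,4.4912) (cross=21.753)
ex = (C−B)/|BC| = (0.5650,0.8251); ey = (-0.8251,0.5650)
P = B + 1.23·ex + 2.71·ey = (1.4365,2.9116)

1.44 2.91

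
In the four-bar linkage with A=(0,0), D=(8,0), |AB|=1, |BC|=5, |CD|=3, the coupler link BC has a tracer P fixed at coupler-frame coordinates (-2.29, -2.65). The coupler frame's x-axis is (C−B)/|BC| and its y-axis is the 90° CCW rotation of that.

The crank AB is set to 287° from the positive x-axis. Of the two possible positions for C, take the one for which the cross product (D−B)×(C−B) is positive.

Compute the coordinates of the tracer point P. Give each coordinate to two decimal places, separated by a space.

-1.08 -4.18

A=(0,0), D=(8.00,0)
B = A + 1.00·(cos287°, sin287°) = (0.2924, -0.9563)
|BD| = 7.7667
circle(B,5.00) ∩ circle(D,3.00): a=4.9134, h=0.9266
  candidates: C₊=(5.0543,0.5682) cross=7.196; C₋=(5.2825,-1.2708) cross=-7.196
  mode + wants cross > 0 → take C=(5.0543,0.5682) (cross=7.196)
ex = (C−B)/|BC| = (0.9524,0.3049); ey = (-0.3049,0.9524)
P = B + -2.29·ex + -2.65·ey = (-1.0806,-4.1783)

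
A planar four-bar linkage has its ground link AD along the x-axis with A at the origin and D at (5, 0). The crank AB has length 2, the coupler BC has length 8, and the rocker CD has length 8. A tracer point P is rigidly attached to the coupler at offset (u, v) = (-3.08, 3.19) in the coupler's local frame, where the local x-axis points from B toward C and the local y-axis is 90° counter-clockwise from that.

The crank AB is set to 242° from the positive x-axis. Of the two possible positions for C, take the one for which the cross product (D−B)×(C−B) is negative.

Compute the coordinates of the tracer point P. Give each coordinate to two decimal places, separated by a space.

A=(0,0), D=(5.00,0)
B = A + 2.00·(cos242°, sin242°) = (-0.9389, -1.7659)
|BD| = 6.1959
circle(B,8.00) ∩ circle(D,8.00): a=3.0980, h=7.3758
  candidates: C₊=(-0.0716,6.1870) cross=45.700; C₋=(4.1327,-7.9528) cross=-45.700
  mode - wants cross < 0 → take C=(4.1327,-7.9528) (cross=-45.700)
ex = (C−B)/|BC| = (0.6340,-0.7734); ey = (0.7734,0.6340)
P = B + -3.08·ex + 3.19·ey = (-0.4245,2.6384)

-0.42 2.64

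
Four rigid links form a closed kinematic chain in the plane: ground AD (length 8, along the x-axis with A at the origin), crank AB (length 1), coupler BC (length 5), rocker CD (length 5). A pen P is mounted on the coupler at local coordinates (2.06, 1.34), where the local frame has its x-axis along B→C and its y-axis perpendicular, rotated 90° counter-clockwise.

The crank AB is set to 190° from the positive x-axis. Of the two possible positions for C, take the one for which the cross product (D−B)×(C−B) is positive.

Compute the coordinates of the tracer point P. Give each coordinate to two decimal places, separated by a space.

0.24 1.96

A=(0,0), D=(8.00,0)
B = A + 1.00·(cos190°, sin190°) = (-0.9848, -0.1736)
|BD| = 8.9865
circle(B,5.00) ∩ circle(D,5.00): a=4.4932, h=2.1933
  candidates: C₊=(3.4652,2.1061) cross=19.710; C₋=(3.5500,-2.2798) cross=-19.710
  mode + wants cross > 0 → take C=(3.4652,2.1061) (cross=19.710)
ex = (C−B)/|BC| = (0.8900,0.4560); ey = (-0.4560,0.8900)
P = B + 2.06·ex + 1.34·ey = (0.2376,1.9582)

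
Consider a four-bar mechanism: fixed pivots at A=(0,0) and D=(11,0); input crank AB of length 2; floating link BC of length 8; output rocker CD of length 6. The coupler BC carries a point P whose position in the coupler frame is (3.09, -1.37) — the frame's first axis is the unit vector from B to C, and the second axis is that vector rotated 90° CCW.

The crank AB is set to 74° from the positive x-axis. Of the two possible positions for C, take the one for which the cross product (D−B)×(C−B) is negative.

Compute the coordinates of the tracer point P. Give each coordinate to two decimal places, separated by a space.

1.80 -1.22

A=(0,0), D=(11.00,0)
B = A + 2.00·(cos74°, sin74°) = (0.5513, 1.9225)
|BD| = 10.6241
circle(B,8.00) ∩ circle(D,6.00): a=6.6298, h=4.4772
  candidates: C₊=(7.8818,5.1261) cross=47.567; C₋=(6.2614,-3.6805) cross=-47.567
  mode - wants cross < 0 → take C=(6.2614,-3.6805) (cross=-47.567)
ex = (C−B)/|BC| = (0.7138,-0.7004); ey = (0.7004,0.7138)
P = B + 3.09·ex + -1.37·ey = (1.7973,-1.2195)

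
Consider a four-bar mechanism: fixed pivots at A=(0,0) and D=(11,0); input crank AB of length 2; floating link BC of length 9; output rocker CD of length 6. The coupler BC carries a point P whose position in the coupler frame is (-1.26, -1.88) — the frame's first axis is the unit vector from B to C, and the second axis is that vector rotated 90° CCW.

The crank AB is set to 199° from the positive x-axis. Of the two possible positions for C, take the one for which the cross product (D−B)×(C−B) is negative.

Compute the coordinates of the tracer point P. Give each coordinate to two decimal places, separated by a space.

-3.75 -1.94

A=(0,0), D=(11.00,0)
B = A + 2.00·(cos199°, sin199°) = (-1.8910, -0.6511)
|BD| = 12.9075
circle(B,9.00) ∩ circle(D,6.00): a=8.1969, h=3.7163
  candidates: C₊=(6.1080,3.4739) cross=47.968; C₋=(6.4829,-3.9492) cross=-47.968
  mode - wants cross < 0 → take C=(6.4829,-3.9492) (cross=-47.968)
ex = (C−B)/|BC| = (0.9304,-0.3664); ey = (0.3664,0.9304)
P = B + -1.26·ex + -1.88·ey = (-3.7523,-1.9386)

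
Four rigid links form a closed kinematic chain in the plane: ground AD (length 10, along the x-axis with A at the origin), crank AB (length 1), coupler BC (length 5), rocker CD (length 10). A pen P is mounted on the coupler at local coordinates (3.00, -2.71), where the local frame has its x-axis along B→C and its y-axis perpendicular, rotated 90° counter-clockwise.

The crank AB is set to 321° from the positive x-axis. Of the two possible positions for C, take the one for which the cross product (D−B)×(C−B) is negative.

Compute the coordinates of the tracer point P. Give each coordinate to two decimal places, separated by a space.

-1.35 -4.07

A=(0,0), D=(10.00,0)
B = A + 1.00·(cos321°, sin321°) = (0.7771, -0.6293)
|BD| = 9.2443
circle(B,5.00) ∩ circle(D,10.00): a=0.5656, h=4.9679
  candidates: C₊=(1.0032,4.3656) cross=45.925; C₋=(1.6796,-5.5472) cross=-45.925
  mode - wants cross < 0 → take C=(1.6796,-5.5472) (cross=-45.925)
ex = (C−B)/|BC| = (0.1805,-0.9836); ey = (0.9836,0.1805)
P = B + 3.00·ex + -2.71·ey = (-1.3469,-4.0692)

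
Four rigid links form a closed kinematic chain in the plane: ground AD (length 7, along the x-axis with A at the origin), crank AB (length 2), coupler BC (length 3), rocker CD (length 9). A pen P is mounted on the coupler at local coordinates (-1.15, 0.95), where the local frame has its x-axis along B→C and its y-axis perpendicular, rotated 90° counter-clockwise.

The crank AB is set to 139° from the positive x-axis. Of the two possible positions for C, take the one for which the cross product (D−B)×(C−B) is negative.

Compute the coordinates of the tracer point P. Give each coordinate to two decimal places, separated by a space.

-0.44 2.35

A=(0,0), D=(7.00,0)
B = A + 2.00·(cos139°, sin139°) = (-1.5094, 1.3121)
|BD| = 8.6100
circle(B,3.00) ∩ circle(D,9.00): a=0.1238, h=2.9974
  candidates: C₊=(-0.9303,4.2557) cross=25.808; C₋=(-1.8439,-1.6692) cross=-25.808
  mode - wants cross < 0 → take C=(-1.8439,-1.6692) (cross=-25.808)
ex = (C−B)/|BC| = (-0.1115,-0.9938); ey = (0.9938,-0.1115)
P = B + -1.15·ex + 0.95·ey = (-0.4371,2.3490)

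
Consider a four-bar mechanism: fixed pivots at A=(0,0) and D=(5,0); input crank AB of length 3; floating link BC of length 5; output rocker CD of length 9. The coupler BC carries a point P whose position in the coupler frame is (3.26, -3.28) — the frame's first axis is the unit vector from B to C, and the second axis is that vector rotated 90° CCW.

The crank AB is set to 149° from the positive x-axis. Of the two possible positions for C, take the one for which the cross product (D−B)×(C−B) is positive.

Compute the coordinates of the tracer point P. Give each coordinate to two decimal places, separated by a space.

A=(0,0), D=(5.00,0)
B = A + 3.00·(cos149°, sin149°) = (-2.5715, 1.5451)
|BD| = 7.7275
circle(B,5.00) ∩ circle(D,9.00): a=0.2404, h=4.9942
  candidates: C₊=(-1.3374,6.3904) cross=38.593; C₋=(-3.3346,-3.3963) cross=-38.593
  mode + wants cross > 0 → take C=(-1.3374,6.3904) (cross=38.593)
ex = (C−B)/|BC| = (0.2468,0.9691); ey = (-0.9691,0.2468)
P = B + 3.26·ex + -3.28·ey = (1.4117,3.8947)

1.41 3.89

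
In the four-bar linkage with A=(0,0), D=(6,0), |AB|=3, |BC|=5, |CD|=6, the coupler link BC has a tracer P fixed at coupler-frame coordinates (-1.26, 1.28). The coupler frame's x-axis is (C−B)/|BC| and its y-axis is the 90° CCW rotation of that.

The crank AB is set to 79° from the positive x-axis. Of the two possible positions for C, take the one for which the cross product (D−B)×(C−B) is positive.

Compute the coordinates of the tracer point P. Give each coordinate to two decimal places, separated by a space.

A=(0,0), D=(6.00,0)
B = A + 3.00·(cos79°, sin79°) = (0.5724, 2.9449)
|BD| = 6.1750
circle(B,5.00) ∩ circle(D,6.00): a=2.1968, h=4.4915
  candidates: C₊=(4.6454,5.8451) cross=27.735; C₋=(0.3613,-2.0507) cross=-27.735
  mode + wants cross > 0 → take C=(4.6454,5.8451) (cross=27.735)
ex = (C−B)/|BC| = (0.8146,0.5800); ey = (-0.5800,0.8146)
P = B + -1.26·ex + 1.28·ey = (-1.1964,3.2567)

-1.20 3.26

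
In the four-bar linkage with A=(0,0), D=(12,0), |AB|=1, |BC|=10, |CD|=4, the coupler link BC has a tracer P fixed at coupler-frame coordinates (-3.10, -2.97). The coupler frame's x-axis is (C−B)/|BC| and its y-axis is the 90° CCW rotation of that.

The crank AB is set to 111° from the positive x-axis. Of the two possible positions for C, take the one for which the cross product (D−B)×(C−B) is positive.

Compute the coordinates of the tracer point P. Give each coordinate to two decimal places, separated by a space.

A=(0,0), D=(12.00,0)
B = A + 1.00·(cos111°, sin111°) = (-0.3584, 0.9336)
|BD| = 12.3936
circle(B,10.00) ∩ circle(D,4.00): a=9.5856, h=2.8488
  candidates: C₊=(9.4146,3.0522) cross=35.306; C₋=(8.9854,-2.6292) cross=-35.306
  mode + wants cross > 0 → take C=(9.4146,3.0522) (cross=35.306)
ex = (C−B)/|BC| = (0.9773,0.2119); ey = (-0.2119,0.9773)
P = B + -3.10·ex + -2.97·ey = (-2.7588,-2.6258)

-2.76 -2.63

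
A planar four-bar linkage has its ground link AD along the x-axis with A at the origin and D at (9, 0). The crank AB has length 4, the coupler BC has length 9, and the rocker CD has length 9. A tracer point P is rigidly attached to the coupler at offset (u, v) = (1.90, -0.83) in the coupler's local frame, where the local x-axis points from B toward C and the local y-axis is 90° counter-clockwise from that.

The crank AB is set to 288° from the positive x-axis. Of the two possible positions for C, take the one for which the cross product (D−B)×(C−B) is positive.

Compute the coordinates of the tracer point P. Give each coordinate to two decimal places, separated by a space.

A=(0,0), D=(9.00,0)
B = A + 4.00·(cos288°, sin288°) = (1.2361, -3.8042)
|BD| = 8.6459
circle(B,9.00) ∩ circle(D,9.00): a=4.3229, h=7.8938
  candidates: C₊=(1.6447,5.1865) cross=68.249; C₋=(8.5914,-8.9907) cross=-68.249
  mode + wants cross > 0 → take C=(1.6447,5.1865) (cross=68.249)
ex = (C−B)/|BC| = (0.0454,0.9990); ey = (-0.9990,0.0454)
P = B + 1.90·ex + -0.83·ey = (2.1515,-1.9439)

2.15 -1.94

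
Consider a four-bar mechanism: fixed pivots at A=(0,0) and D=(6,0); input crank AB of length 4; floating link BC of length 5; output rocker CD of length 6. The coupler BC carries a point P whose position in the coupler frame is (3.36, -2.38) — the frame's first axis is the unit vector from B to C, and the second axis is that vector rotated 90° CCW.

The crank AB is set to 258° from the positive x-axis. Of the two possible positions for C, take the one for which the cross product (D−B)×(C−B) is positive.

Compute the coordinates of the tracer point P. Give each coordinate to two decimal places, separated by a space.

2.12 -1.05

A=(0,0), D=(6.00,0)
B = A + 4.00·(cos258°, sin258°) = (-0.8316, -3.9126)
|BD| = 7.8727
circle(B,5.00) ∩ circle(D,6.00): a=3.2377, h=3.8101
  candidates: C₊=(0.0844,1.0028) cross=29.996; C₋=(3.8715,-5.6098) cross=-29.996
  mode + wants cross > 0 → take C=(0.0844,1.0028) (cross=29.996)
ex = (C−B)/|BC| = (0.1832,0.9831); ey = (-0.9831,0.1832)
P = B + 3.36·ex + -2.38·ey = (2.1236,-1.0455)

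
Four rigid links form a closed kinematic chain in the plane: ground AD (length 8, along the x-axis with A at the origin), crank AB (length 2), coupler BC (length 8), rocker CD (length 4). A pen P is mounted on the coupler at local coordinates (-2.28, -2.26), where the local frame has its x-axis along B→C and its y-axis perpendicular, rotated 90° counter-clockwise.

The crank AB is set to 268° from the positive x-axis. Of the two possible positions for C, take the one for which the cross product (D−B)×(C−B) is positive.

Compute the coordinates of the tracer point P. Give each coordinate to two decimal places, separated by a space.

A=(0,0), D=(8.00,0)
B = A + 2.00·(cos268°, sin268°) = (-0.0698, -1.9988)
|BD| = 8.3137
circle(B,8.00) ∩ circle(D,4.00): a=7.0436, h=3.7930
  candidates: C₊=(5.8553,3.3764) cross=31.534; C₋=(7.6792,-3.9871) cross=-31.534
  mode + wants cross > 0 → take C=(5.8553,3.3764) (cross=31.534)
ex = (C−B)/|BC| = (0.7406,0.6719); ey = (-0.6719,0.7406)
P = B + -2.28·ex + -2.26·ey = (-0.2400,-5.2046)

-0.24 -5.20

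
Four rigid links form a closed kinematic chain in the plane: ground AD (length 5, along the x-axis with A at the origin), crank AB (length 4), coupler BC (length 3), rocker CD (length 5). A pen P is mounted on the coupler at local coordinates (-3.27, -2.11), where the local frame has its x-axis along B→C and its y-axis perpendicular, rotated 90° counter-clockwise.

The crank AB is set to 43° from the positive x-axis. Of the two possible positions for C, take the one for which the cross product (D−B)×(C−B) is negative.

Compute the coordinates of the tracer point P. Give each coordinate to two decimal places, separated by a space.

4.98 6.03

A=(0,0), D=(5.00,0)
B = A + 4.00·(cos43°, sin43°) = (2.9254, 2.7280)
|BD| = 3.4272
circle(B,3.00) ∩ circle(D,5.00): a=-0.6206, h=2.9351
  candidates: C₊=(4.8860,4.9987) cross=10.059; C₋=(0.2135,1.4453) cross=-10.059
  mode - wants cross < 0 → take C=(0.2135,1.4453) (cross=-10.059)
ex = (C−B)/|BC| = (-0.9040,-0.4276); ey = (0.4276,-0.9040)
P = B + -3.27·ex + -2.11·ey = (4.9793,6.0335)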